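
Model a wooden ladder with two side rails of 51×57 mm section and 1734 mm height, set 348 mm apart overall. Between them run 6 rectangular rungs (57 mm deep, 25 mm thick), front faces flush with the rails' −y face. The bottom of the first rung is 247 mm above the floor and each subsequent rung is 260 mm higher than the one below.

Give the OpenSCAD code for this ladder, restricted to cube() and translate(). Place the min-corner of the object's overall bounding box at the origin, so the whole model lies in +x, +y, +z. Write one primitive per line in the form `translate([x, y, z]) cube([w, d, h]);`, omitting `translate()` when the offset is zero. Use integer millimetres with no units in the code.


// rung span = 348 - 2*51 = 246
// rung[k] z = 247 + k*260
cube([51, 57, 1734]);
translate([297, 0, 0]) cube([51, 57, 1734]);
translate([51, 0, 247]) cube([246, 57, 25]);
translate([51, 0, 507]) cube([246, 57, 25]);
translate([51, 0, 767]) cube([246, 57, 25]);
translate([51, 0, 1027]) cube([246, 57, 25]);
translate([51, 0, 1287]) cube([246, 57, 25]);
translate([51, 0, 1547]) cube([246, 57, 25]);


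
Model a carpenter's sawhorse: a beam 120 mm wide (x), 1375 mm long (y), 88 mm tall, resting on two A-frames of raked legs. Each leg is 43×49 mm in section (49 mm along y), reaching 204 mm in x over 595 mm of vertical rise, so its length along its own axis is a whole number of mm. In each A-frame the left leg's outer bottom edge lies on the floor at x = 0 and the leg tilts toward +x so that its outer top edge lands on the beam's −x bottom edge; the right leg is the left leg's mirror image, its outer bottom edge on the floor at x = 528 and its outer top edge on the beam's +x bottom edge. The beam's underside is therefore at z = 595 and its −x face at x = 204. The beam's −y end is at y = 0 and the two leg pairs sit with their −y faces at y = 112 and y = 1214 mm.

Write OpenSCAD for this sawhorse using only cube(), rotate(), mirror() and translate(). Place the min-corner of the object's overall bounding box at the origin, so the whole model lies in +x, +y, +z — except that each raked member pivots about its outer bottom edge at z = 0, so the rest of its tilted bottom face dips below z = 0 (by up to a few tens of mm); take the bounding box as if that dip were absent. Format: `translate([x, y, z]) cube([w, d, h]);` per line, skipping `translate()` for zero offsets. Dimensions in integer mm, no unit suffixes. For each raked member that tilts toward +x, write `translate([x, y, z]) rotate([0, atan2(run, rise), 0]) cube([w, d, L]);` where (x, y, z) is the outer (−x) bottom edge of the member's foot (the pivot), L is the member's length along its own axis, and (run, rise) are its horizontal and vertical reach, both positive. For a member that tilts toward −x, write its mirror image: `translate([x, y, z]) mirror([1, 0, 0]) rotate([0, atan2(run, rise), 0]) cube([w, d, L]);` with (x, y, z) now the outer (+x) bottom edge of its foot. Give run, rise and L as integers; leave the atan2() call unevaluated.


translate([204, 0, 595]) cube([120, 1375, 88]);
translate([0, 112, 0]) rotate([0, atan2(204, 595), 0]) cube([43, 49, 629]);
translate([528, 112, 0]) mirror([1, 0, 0]) rotate([0, atan2(204, 595), 0]) cube([43, 49, 629]);
translate([0, 1214, 0]) rotate([0, atan2(204, 595), 0]) cube([43, 49, 629]);
translate([528, 1214, 0]) mirror([1, 0, 0]) rotate([0, atan2(204, 595), 0]) cube([43, 49, 629]);


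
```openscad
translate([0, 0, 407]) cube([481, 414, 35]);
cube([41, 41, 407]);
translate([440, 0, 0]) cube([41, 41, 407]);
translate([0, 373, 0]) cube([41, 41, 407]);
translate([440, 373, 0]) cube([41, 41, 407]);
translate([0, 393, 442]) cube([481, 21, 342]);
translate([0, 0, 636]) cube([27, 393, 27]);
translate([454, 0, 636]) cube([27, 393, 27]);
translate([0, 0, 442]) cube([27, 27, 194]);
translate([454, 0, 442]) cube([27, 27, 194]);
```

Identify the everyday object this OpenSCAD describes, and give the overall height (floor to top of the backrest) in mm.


A chair. The overall height is 784 mm.

A slab on four corner posts with a tall panel at the back — a chair. The seat slab sits at z = 407 with thickness 35, and the 342 mm backrest starts at the seat top, so the overall height is 407 + 35 + 342 = 784 mm.


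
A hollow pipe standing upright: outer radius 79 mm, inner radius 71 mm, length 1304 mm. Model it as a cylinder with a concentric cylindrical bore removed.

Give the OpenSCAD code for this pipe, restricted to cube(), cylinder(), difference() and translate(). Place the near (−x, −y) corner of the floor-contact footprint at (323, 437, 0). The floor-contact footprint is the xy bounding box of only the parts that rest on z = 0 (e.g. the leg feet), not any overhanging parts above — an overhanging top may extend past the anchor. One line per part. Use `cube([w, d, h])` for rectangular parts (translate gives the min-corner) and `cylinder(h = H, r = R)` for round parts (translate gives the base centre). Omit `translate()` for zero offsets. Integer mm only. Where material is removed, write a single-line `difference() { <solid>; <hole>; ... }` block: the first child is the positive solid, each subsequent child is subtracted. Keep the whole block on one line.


difference() { translate([402, 516, 0]) cylinder(h = 1304, r = 79); translate([402, 516, 0]) cylinder(h = 1304, r = 71); }


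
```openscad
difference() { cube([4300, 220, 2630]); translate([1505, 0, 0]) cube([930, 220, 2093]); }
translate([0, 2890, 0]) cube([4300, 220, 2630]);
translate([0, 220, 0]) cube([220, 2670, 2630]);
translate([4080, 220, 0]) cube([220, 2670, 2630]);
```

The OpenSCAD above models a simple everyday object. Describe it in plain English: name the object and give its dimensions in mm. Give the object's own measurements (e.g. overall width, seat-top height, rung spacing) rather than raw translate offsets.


A single room: four walls, each 2630 mm tall and 220 mm thick, enclosing an outside footprint 4300×3110 mm (x × y), no floor or roof. The front and back walls (−y and +y sides) run the full x-width; the side walls fit between their inner faces. A door opening 930 mm wide and 2093 mm tall is cut through the front wall from the floor up, its −x edge 1505 mm from the wall's −x end.


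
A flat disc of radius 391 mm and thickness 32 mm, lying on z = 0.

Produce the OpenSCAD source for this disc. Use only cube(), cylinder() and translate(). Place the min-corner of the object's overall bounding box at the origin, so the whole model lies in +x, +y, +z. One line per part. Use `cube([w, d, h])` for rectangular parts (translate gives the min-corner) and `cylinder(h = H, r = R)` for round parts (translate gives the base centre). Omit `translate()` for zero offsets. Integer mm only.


translate([391, 391, 0]) cylinder(h = 32, r = 391);


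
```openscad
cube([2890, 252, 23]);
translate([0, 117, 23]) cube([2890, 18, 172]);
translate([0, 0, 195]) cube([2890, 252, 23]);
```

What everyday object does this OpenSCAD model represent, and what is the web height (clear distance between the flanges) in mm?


An I-beam. The web height is 172 mm.

Two wide flanges with a thin centred web — an I-beam. Overall 218 mm minus two 23 mm flanges gives a web of 218 − 2·23 = 172 mm.


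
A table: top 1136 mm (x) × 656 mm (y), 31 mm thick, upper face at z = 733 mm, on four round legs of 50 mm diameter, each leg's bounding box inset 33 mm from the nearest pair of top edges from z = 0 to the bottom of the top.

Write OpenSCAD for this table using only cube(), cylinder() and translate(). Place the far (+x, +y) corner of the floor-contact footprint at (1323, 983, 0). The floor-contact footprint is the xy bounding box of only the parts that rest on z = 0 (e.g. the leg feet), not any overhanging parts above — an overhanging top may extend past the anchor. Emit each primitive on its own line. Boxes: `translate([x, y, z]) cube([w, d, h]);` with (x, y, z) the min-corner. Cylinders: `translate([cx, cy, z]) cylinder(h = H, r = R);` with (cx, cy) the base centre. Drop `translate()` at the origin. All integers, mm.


translate([220, 360, 702]) cube([1136, 656, 31]);
translate([278, 418, 0]) cylinder(h = 702, r = 25);
translate([1298, 418, 0]) cylinder(h = 702, r = 25);
translate([278, 958, 0]) cylinder(h = 702, r = 25);
translate([1298, 958, 0]) cylinder(h = 702, r = 25);


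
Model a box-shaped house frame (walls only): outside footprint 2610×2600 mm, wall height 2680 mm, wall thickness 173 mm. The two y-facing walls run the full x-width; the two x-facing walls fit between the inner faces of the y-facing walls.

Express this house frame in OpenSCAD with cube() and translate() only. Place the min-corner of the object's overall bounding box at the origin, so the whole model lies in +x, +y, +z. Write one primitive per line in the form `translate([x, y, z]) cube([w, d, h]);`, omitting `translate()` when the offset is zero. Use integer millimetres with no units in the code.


cube([2610, 173, 2680]);
translate([0, 2427, 0]) cube([2610, 173, 2680]);
translate([0, 173, 0]) cube([173, 2254, 2680]);
translate([2437, 173, 0]) cube([173, 2254, 2680]);


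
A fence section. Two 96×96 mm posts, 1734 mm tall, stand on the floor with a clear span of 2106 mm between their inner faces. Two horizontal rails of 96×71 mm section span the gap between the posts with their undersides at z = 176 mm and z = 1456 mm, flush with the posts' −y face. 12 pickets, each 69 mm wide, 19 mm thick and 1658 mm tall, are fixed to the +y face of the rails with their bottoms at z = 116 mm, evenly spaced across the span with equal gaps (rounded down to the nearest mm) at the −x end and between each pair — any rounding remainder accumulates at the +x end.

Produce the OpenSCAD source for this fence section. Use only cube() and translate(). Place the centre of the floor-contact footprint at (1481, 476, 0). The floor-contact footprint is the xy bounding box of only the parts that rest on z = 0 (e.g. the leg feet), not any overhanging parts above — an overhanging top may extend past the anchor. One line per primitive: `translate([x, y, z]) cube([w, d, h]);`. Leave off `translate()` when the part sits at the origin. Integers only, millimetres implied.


translate([332, 428, 0]) cube([96, 96, 1734]);
translate([2534, 428, 0]) cube([96, 96, 1734]);
translate([428, 428, 176]) cube([2106, 96, 71]);
translate([428, 428, 1456]) cube([2106, 96, 71]);
translate([526, 524, 116]) cube([69, 19, 1658]);
translate([693, 524, 116]) cube([69, 19, 1658]);
translate([860, 524, 116]) cube([69, 19, 1658]);
translate([1027, 524, 116]) cube([69, 19, 1658]);
translate([1194, 524, 116]) cube([69, 19, 1658]);
translate([1361, 524, 116]) cube([69, 19, 1658]);
translate([1528, 524, 116]) cube([69, 19, 1658]);
translate([1695, 524, 116]) cube([69, 19, 1658]);
translate([1862, 524, 116]) cube([69, 19, 1658]);
translate([2029, 524, 116]) cube([69, 19, 1658]);
translate([2196, 524, 116]) cube([69, 19, 1658]);
translate([2363, 524, 116]) cube([69, 19, 1658]);


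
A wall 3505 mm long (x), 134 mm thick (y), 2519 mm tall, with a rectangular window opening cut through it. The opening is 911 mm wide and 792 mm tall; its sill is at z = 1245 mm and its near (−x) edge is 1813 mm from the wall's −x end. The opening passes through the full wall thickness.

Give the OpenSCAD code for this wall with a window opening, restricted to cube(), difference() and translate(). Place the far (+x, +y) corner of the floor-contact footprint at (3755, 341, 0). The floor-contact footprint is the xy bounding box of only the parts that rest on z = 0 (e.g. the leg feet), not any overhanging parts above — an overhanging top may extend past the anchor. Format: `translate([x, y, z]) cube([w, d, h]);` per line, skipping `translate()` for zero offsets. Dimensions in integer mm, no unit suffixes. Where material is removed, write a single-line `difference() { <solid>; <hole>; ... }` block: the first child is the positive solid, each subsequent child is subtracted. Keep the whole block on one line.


difference() { translate([250, 207, 0]) cube([3505, 134, 2519]); translate([2063, 207, 1245]) cube([911, 134, 792]); }


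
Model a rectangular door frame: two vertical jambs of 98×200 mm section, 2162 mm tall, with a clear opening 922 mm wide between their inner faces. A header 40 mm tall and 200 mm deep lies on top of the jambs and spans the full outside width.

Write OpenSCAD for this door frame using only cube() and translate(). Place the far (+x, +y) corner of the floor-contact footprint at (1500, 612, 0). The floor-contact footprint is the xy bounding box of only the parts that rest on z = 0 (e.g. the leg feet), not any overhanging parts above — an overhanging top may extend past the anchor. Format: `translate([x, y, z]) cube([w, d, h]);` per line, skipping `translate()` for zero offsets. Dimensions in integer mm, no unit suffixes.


translate([382, 412, 0]) cube([98, 200, 2162]);
translate([1402, 412, 0]) cube([98, 200, 2162]);
translate([382, 412, 2162]) cube([1118, 200, 40]);


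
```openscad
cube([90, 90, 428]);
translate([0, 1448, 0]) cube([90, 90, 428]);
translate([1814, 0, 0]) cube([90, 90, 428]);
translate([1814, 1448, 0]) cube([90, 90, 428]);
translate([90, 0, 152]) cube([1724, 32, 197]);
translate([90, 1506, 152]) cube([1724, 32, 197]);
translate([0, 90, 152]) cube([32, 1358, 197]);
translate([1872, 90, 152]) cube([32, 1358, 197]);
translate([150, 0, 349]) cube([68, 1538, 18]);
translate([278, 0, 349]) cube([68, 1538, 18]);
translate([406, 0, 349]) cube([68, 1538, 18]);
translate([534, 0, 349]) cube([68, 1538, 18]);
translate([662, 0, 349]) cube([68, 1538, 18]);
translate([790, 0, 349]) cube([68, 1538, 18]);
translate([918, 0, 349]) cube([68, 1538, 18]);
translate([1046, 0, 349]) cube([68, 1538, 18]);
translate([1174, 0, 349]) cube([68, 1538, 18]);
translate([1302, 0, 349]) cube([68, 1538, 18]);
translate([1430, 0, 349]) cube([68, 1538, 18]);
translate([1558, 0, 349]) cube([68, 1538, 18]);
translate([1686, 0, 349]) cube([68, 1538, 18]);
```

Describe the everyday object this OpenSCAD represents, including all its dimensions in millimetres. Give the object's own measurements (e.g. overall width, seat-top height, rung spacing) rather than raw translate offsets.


A bed frame 1904 mm long (x) by 1538 mm wide (y). Four 90×90 mm corner posts, 428 mm tall, at the corners of the footprint. Four rails of 32 mm thickness and 197 mm height run between adjacent posts with their undersides at z = 152 mm, their outer faces flush with the outside of the frame (the two x-running rails run between the posts' inner faces; the two y-running rails run between the posts' inner faces). 13 slats, each 68 mm wide (x) and 18 mm thick, lie across the top of the two x-running rails, running the full 1538 mm width of the frame in y; along x they sit between the end posts with a 60 mm gap after the −x posts and between neighbouring slats and before the +x posts.


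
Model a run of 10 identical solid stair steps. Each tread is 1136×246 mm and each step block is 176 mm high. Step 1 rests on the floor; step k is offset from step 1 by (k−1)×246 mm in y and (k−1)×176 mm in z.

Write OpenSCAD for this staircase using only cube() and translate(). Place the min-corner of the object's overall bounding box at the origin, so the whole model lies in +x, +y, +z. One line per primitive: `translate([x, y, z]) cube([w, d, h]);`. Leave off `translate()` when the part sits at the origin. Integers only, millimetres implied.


cube([1136, 246, 176]);
translate([0, 246, 176]) cube([1136, 246, 176]);
translate([0, 492, 352]) cube([1136, 246, 176]);
translate([0, 738, 528]) cube([1136, 246, 176]);
translate([0, 984, 704]) cube([1136, 246, 176]);
translate([0, 1230, 880]) cube([1136, 246, 176]);
translate([0, 1476, 1056]) cube([1136, 246, 176]);
translate([0, 1722, 1232]) cube([1136, 246, 176]);
translate([0, 1968, 1408]) cube([1136, 246, 176]);
translate([0, 2214, 1584]) cube([1136, 246, 176]);


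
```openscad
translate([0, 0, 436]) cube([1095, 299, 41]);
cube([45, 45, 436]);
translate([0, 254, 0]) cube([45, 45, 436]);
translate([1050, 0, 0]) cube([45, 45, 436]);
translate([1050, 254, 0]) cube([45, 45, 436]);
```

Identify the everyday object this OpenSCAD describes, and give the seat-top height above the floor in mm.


A bench. The seat-top height is 477 mm.

A long slab on four corner posts — a bench. The slab sits at z = 436 with thickness 41, so the top is 436 + 41 = 477 mm.


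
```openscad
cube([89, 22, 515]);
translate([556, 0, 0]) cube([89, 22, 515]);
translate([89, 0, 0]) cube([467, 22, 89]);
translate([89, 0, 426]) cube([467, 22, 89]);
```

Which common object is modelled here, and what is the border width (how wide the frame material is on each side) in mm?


A picture frame. The border width is 89 mm.

Four thin pieces enclosing a rectangular opening — a picture frame. The two full-height stiles are 515 mm tall; the top rail sits at z = 426 and is 89 mm tall, so the border above the opening is 515 − 426 = 89 mm, matching the stile x-width.


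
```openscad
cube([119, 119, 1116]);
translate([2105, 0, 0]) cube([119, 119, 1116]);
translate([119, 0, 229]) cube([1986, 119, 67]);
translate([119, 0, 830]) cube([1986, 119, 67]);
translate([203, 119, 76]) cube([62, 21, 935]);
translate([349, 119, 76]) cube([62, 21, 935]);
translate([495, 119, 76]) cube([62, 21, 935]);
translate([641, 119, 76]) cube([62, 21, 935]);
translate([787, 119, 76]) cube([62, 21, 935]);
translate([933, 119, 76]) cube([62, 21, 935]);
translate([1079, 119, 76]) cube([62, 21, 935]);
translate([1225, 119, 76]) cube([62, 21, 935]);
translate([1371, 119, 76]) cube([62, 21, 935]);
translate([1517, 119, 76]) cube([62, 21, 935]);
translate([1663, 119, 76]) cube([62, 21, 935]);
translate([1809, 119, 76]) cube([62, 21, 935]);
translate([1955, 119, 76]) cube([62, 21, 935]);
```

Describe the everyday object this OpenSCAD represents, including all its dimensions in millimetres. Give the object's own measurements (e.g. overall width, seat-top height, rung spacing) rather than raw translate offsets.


A fence section. Two 119×119 mm posts, 1116 mm tall, stand on the floor with a clear span of 1986 mm between their inner faces. Two horizontal rails of 119×67 mm section span the gap between the posts with their undersides at z = 229 mm and z = 830 mm, flush with the posts' −y face. 13 pickets, each 62 mm wide, 21 mm thick and 935 mm tall, are fixed to the +y face of the rails with their bottoms at z = 76 mm, spaced across the span with a 84 mm gap after the −x post and between neighbouring pickets, with 88 mm left before the +x post.


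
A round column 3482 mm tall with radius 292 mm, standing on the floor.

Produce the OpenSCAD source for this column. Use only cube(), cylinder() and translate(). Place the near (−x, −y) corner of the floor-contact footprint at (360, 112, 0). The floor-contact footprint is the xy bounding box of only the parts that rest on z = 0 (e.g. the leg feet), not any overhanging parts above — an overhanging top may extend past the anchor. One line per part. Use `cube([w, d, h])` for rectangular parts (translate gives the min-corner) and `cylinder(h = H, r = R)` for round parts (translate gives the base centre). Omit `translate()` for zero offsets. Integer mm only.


translate([652, 404, 0]) cylinder(h = 3482, r = 292);


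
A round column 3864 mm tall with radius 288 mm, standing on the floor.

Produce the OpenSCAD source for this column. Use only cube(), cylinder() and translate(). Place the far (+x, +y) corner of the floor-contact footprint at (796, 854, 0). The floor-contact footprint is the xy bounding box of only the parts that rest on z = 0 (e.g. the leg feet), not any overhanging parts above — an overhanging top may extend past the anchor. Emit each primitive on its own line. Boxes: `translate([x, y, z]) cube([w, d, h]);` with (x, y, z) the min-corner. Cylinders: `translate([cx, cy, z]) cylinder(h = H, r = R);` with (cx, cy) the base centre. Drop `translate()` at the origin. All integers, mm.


translate([508, 566, 0]) cylinder(h = 3864, r = 288);


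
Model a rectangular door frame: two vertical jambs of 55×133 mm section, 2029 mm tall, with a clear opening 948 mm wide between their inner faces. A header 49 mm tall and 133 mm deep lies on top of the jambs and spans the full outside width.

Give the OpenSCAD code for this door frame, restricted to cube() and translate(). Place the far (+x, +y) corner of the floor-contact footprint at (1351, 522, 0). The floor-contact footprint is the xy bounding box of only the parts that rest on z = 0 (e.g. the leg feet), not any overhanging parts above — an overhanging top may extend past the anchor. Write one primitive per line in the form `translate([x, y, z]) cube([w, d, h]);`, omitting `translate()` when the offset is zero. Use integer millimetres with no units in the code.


translate([293, 389, 0]) cube([55, 133, 2029]);
translate([1296, 389, 0]) cube([55, 133, 2029]);
translate([293, 389, 2029]) cube([1058, 133, 49]);


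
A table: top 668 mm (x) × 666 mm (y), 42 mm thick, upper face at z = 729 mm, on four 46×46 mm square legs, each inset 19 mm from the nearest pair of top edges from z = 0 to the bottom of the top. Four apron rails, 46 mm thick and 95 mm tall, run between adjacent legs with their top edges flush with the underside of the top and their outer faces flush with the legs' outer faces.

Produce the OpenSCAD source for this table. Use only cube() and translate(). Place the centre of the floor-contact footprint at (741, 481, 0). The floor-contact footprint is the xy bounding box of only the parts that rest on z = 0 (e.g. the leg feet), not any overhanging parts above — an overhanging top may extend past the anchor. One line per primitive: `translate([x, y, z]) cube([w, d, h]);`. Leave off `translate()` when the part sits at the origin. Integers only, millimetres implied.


// leg_h = 729 - 42 = 687
// apron z = 687 - 95 = 592
translate([407, 148, 687]) cube([668, 666, 42]);
translate([426, 167, 0]) cube([46, 46, 687]);
translate([1010, 167, 0]) cube([46, 46, 687]);
translate([426, 749, 0]) cube([46, 46, 687]);
translate([1010, 749, 0]) cube([46, 46, 687]);
translate([472, 167, 592]) cube([538, 46, 95]);
translate([472, 749, 592]) cube([538, 46, 95]);
translate([426, 213, 592]) cube([46, 536, 95]);
translate([1010, 213, 592]) cube([46, 536, 95]);


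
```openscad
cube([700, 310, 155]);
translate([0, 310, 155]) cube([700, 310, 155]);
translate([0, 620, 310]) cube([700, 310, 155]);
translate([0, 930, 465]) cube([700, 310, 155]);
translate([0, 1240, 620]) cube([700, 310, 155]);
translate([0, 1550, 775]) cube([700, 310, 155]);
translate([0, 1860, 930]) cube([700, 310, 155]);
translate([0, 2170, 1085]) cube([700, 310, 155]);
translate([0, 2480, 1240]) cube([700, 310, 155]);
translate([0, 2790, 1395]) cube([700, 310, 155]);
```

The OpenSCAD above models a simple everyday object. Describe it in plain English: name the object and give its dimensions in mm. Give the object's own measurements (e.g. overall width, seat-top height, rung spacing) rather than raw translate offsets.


A straight staircase of 10 solid steps. Each step is 700 mm wide (x), 310 mm deep (y, the going) and 155 mm tall (the rise). The first step rests on the floor; each subsequent step sits one going further in +y and one rise higher in +z, directly behind and above the previous step with no overlap.


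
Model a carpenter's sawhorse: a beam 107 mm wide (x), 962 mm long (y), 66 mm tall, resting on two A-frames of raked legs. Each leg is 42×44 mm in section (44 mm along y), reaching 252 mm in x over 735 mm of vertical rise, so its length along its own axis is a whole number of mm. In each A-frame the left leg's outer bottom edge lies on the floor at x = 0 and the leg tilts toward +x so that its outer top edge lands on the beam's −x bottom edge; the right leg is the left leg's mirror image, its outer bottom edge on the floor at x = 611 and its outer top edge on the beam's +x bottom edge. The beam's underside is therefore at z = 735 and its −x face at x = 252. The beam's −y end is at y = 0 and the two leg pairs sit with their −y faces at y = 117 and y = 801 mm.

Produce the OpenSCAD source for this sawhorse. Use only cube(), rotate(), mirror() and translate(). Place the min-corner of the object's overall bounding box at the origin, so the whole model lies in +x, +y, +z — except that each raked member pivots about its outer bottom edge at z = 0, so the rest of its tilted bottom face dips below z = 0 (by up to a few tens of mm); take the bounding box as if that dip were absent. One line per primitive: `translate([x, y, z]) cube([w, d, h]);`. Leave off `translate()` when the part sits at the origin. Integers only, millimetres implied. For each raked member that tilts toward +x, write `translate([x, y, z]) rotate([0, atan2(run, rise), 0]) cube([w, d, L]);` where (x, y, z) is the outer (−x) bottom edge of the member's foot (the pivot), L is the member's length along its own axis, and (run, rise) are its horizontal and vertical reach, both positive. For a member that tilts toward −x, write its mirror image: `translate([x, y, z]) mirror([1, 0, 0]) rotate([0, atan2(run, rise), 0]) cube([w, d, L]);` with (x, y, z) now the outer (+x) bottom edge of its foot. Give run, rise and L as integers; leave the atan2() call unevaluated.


// leg length = √(252² + 735²) = 777
// right-leg outer foot x = 2·252 + 107 = 611
// beam min-corner = (252, 0, 735)
translate([252, 0, 735]) cube([107, 962, 66]);
translate([0, 117, 0]) rotate([0, atan2(252, 735), 0]) cube([42, 44, 777]);
translate([611, 117, 0]) mirror([1, 0, 0]) rotate([0, atan2(252, 735), 0]) cube([42, 44, 777]);
translate([0, 801, 0]) rotate([0, atan2(252, 735), 0]) cube([42, 44, 777]);
translate([611, 801, 0]) mirror([1, 0, 0]) rotate([0, atan2(252, 735), 0]) cube([42, 44, 777]);


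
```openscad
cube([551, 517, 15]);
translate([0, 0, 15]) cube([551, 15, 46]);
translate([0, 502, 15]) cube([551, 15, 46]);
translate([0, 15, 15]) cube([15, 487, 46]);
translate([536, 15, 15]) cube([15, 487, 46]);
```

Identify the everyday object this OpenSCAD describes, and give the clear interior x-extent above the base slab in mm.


An open box. The internal width is 521 mm.

A 551×517 base slab with four walls standing on it — an open box. The base is 551 mm wide and the walls are 15 mm thick, so the internal width is 551 − 2 × 15 = 521 mm.


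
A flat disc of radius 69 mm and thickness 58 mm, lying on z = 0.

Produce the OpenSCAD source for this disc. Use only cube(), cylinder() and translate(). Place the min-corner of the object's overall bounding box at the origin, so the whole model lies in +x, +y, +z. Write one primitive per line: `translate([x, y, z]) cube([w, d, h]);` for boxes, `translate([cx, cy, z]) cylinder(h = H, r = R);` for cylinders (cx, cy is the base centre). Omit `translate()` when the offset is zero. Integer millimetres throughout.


translate([69, 69, 0]) cylinder(h = 58, r = 69);


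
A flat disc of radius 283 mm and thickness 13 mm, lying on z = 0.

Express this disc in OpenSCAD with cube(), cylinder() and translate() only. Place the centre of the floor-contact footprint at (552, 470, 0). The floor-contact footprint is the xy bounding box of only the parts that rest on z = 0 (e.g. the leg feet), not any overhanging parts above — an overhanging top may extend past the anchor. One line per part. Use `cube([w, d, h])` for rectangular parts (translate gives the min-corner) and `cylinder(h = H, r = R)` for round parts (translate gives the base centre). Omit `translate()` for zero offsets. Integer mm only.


translate([552, 470, 0]) cylinder(h = 13, r = 283);


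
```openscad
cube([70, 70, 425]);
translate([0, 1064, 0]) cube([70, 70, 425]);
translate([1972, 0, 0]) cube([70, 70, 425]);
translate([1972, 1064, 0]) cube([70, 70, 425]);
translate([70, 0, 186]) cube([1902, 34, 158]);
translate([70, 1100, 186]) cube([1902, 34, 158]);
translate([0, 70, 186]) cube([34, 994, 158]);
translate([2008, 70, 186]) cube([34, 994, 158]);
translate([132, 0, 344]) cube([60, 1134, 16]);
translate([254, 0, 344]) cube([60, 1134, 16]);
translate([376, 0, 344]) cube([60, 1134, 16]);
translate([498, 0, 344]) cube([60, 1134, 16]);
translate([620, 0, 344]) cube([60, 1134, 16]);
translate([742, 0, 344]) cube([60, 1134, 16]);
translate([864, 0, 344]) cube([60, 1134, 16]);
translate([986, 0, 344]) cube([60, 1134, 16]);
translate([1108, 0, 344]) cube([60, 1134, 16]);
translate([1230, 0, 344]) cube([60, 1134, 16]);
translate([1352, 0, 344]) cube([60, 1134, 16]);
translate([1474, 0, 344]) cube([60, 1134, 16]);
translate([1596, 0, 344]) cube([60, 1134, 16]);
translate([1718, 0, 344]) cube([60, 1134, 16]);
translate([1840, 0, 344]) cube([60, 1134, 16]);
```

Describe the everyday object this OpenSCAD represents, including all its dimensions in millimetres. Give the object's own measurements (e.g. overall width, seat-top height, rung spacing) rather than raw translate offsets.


A bed frame 2042 mm long (x) by 1134 mm wide (y). Four 70×70 mm corner posts, 425 mm tall, at the corners of the footprint. Four rails of 34 mm thickness and 158 mm height run between adjacent posts with their undersides at z = 186 mm, their outer faces flush with the outside of the frame (the two x-running rails run between the posts' inner faces; the two y-running rails run between the posts' inner faces). 15 slats, each 60 mm wide (x) and 16 mm thick, lie across the top of the two x-running rails, running the full 1134 mm width of the frame in y; along x they sit between the end posts with a 62 mm gap after the −x posts and between neighbouring slats, leaving 72 mm before the +x posts.


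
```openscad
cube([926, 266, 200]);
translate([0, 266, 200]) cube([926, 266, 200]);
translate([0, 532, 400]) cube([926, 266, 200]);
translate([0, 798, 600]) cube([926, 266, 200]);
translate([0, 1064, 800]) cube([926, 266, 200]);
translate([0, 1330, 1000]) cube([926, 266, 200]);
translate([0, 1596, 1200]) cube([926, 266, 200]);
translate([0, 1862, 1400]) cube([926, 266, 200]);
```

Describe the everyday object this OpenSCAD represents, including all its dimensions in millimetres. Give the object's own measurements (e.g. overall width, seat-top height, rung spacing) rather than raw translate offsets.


A straight staircase of 8 solid steps. Each step is 926 mm wide (x), 266 mm deep (y, the going) and 200 mm tall (the rise). The first step rests on the floor; each subsequent step sits one going further in +y and one rise higher in +z, directly behind and above the previous step with no overlap.


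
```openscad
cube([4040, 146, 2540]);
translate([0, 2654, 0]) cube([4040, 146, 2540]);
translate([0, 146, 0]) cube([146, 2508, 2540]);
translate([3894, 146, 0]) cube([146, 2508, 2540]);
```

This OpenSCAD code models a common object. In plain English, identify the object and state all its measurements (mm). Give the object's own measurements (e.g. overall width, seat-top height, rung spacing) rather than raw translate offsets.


The wall frame of a small rectangular building: four walls, each 2540 mm tall and 146 mm thick, enclosing a footprint 4040 mm (x) by 2800 mm (y) outside-to-outside, with no floor or roof. The front and back walls (the −y and +y sides) span the full width; the two side walls fit between them.


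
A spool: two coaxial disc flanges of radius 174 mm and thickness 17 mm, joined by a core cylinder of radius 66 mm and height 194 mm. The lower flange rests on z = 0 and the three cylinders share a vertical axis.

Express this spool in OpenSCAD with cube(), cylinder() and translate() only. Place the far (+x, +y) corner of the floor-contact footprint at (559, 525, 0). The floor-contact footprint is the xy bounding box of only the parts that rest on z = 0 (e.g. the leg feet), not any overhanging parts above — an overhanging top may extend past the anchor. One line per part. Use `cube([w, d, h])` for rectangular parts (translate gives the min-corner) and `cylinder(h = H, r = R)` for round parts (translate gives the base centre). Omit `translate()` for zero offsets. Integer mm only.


translate([385, 351, 0]) cylinder(h = 17, r = 174);
translate([385, 351, 17]) cylinder(h = 194, r = 66);
translate([385, 351, 211]) cylinder(h = 17, r = 174);


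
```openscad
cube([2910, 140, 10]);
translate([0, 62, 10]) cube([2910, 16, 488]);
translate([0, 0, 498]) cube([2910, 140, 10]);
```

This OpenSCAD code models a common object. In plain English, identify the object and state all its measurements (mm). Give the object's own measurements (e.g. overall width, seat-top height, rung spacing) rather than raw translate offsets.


An I-beam lying along x, 2910 mm long. Overall section height 508 mm. Two flanges 140 mm wide (y) and 10 mm thick, one on the floor and one at the top; a web 16 mm thick runs between them, centred on the flange width.


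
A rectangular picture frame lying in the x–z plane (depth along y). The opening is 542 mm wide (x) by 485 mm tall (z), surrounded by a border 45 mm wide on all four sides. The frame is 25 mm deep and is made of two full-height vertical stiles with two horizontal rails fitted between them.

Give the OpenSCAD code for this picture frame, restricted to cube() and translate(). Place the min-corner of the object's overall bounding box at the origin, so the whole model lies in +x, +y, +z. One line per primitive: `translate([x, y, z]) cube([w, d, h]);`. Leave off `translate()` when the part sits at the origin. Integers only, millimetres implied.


cube([45, 25, 575]);
translate([587, 0, 0]) cube([45, 25, 575]);
translate([45, 0, 0]) cube([542, 25, 45]);
translate([45, 0, 530]) cube([542, 25, 45]);


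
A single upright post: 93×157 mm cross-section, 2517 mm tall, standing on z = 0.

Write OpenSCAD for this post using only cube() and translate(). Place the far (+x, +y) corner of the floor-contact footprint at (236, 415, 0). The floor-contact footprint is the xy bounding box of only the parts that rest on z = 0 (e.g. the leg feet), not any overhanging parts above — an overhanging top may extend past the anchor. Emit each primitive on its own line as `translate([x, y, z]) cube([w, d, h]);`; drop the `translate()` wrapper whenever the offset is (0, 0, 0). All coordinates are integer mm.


translate([143, 258, 0]) cube([93, 157, 2517]);


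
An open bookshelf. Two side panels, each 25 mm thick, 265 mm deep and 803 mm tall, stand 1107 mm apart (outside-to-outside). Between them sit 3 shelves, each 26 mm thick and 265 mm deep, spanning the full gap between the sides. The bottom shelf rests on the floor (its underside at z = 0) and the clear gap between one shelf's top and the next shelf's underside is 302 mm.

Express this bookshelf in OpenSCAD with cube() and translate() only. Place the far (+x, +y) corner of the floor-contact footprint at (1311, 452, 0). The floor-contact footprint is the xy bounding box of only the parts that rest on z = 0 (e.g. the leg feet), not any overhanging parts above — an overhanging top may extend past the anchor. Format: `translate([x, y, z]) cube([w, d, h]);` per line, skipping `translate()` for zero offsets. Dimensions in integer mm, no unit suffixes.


translate([204, 187, 0]) cube([25, 265, 803]);
translate([1286, 187, 0]) cube([25, 265, 803]);
translate([229, 187, 0]) cube([1057, 265, 26]);
translate([229, 187, 328]) cube([1057, 265, 26]);
translate([229, 187, 656]) cube([1057, 265, 26]);


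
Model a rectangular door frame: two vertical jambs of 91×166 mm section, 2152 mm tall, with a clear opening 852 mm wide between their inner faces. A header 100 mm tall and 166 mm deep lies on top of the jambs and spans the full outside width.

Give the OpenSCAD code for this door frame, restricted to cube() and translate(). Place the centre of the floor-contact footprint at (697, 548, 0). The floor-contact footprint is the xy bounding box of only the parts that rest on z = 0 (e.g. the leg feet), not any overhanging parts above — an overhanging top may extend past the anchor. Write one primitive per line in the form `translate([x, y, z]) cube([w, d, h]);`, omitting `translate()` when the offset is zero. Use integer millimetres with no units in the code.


translate([180, 465, 0]) cube([91, 166, 2152]);
translate([1123, 465, 0]) cube([91, 166, 2152]);
translate([180, 465, 2152]) cube([1034, 166, 100]);


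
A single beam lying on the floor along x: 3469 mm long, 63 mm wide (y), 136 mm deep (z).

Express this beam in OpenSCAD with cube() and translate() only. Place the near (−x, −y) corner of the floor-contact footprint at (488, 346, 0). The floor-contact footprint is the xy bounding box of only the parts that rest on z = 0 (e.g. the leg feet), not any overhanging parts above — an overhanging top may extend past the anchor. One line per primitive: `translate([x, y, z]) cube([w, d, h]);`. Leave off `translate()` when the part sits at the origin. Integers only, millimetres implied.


translate([488, 346, 0]) cube([3469, 63, 136]);


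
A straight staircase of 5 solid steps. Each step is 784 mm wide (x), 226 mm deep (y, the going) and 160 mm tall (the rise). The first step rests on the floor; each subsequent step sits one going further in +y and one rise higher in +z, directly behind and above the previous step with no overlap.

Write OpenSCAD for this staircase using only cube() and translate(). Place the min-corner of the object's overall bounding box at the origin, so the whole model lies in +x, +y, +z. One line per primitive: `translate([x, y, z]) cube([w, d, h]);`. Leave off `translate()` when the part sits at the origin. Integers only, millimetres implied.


cube([784, 226, 160]);
translate([0, 226, 160]) cube([784, 226, 160]);
translate([0, 452, 320]) cube([784, 226, 160]);
translate([0, 678, 480]) cube([784, 226, 160]);
translate([0, 904, 640]) cube([784, 226, 160]);


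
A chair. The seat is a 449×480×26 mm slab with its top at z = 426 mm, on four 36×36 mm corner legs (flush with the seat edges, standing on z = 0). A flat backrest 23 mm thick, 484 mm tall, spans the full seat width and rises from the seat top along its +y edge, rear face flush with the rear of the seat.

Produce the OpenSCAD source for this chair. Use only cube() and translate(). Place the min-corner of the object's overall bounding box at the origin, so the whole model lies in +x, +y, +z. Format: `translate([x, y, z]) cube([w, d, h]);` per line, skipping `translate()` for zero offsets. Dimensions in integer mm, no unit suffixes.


translate([0, 0, 400]) cube([449, 480, 26]);
cube([36, 36, 400]);
translate([413, 0, 0]) cube([36, 36, 400]);
translate([0, 444, 0]) cube([36, 36, 400]);
translate([413, 444, 0]) cube([36, 36, 400]);
translate([0, 457, 426]) cube([449, 23, 484]);


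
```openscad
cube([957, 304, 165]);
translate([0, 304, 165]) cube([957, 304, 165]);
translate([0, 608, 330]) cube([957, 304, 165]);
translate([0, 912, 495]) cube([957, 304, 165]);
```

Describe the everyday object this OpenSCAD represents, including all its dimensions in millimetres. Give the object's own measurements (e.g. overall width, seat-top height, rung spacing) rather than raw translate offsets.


A straight staircase of 4 solid steps. Each step is 957 mm wide (x), 304 mm deep (y, the going) and 165 mm tall (the rise). The first step rests on the floor; each subsequent step sits one going further in +y and one rise higher in +z, directly behind and above the previous step with no overlap.


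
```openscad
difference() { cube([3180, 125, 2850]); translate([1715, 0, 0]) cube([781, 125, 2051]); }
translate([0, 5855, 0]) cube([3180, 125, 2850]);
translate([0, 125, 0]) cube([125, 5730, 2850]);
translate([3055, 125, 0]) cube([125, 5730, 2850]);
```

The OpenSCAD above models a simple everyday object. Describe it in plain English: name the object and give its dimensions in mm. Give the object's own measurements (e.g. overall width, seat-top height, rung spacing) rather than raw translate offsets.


A single room: four walls, each 2850 mm tall and 125 mm thick, enclosing an outside footprint 3180×5980 mm (x × y), no floor or roof. The front and back walls (−y and +y sides) run the full x-width; the side walls fit between their inner faces. A door opening 781 mm wide and 2051 mm tall is cut through the front wall from the floor up, its −x edge 1715 mm from the wall's −x end.
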